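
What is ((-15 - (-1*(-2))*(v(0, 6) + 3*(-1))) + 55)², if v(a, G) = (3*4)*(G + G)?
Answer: 58564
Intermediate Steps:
v(a, G) = 24*G (v(a, G) = 12*(2*G) = 24*G)
((-15 - (-1*(-2))*(v(0, 6) + 3*(-1))) + 55)² = ((-15 - (-1*(-2))*(24*6 + 3*(-1))) + 55)² = ((-15 - 2*(144 - 3)) + 55)² = ((-15 - 2*141) + 55)² = ((-15 - 1*282) + 55)² = ((-15 - 282) + 55)² = (-297 + 55)² = (-242)² = 58564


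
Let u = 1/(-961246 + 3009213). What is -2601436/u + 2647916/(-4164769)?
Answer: -22188452722428006544/4164769 ≈ -5.3277e+12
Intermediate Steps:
u = 1/2047967 ≈ 4.8829e-7
-2601436/u + 2647916/(-4164769) = -2601436/1/2047967 + 2647916/(-4164769) = -2601436*2047967 + 2647916*(-1/4164769) = -5327655080612 - 2647916/4164769 = -22188452722428006544/4164769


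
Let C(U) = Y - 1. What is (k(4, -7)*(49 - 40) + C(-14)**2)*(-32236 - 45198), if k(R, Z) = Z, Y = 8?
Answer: 1084076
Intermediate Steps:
C(U) = 7 (C(U) = 8 - 1 = 7)
(k(4, -7)*(49 - 40) + C(-14)**2)*(-32236 - 45198) = (-7*(49 - 40) + 7**2)*(-32236 - 45198) = (-7*9 + 49)*(-77434) = (-63 + 49)*(-77434) = -14*(-77434) = 1084076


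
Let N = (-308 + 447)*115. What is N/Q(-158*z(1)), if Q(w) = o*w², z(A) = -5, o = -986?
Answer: -3197/123072520 ≈ -2.5977e-5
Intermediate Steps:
N = 15985 (N = 139*115 = 15985)
Q(w) = -986*w²
N/Q(-158*z(1)) = 15985/((-986*(-158*(-5))²)) = 15985/((-986*790²)) = 15985/((-986*624100)) = 15985/(-615362600) = 15985*(-1/615362600) = -3197/123072520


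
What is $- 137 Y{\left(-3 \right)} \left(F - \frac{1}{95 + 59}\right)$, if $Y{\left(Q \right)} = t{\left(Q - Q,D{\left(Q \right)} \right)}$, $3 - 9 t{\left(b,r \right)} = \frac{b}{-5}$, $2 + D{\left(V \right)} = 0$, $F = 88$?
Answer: $- \frac{618829}{154} \approx -4018.4$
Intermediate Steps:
$D{\left(V \right)} = -2$ ($D{\left(V \right)} = -2 + 0 = -2$)
$t{\left(b,r \right)} = \frac{1}{3} + \frac{b}{45}$ ($t{\left(b,r \right)} = \frac{1}{3} - \frac{b \frac{1}{-5}}{9} = \frac{1}{3} - \frac{b \left(- \frac{1}{5}\right)}{9} = \frac{1}{3} - \frac{\left(- \frac{1}{5}\right) b}{9} = \frac{1}{3} + \frac{b}{45}$)
$Y{\left(Q \right)} = \frac{1}{3}$ ($Y{\left(Q \right)} = \frac{1}{3} + \frac{Q - Q}{45} = \frac{1}{3} + \frac{1}{45} \cdot 0 = \frac{1}{3} + 0 = \frac{1}{3}$)
$- 137 Y{\left(-3 \right)} \left(F - \frac{1}{95 + 59}\right) = \left(-137\right) \frac{1}{3} \left(88 - \frac{1}{95 + 59}\right) = - \frac{137 \left(88 - \frac{1}{154}\right)}{3} = \left(- \frac{137}{3}\right) \frac{13551}{154} = - \frac{618829}{154}$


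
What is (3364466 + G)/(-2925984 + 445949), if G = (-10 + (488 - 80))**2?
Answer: -704574/496007 ≈ -1.4205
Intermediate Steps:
G = 158404 (G = (-10 + 408)**2 = 398**2 = 158404)
(3364466 + G)/(-2925984 + 445949) = (3364466 + 158404)/(-2925984 + 445949) = 3522870/(-2480035) = 3522870*(-1/2480035) = -704574/496007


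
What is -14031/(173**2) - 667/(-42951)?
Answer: -582682838/1285480479 ≈ -0.45328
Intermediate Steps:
-14031/(173**2) - 667/(-42951) = -14031/29929 - 667*(-1/42951) = -14031*1/29929 + 667/42951 = -14031/29929 + 667/42951 = -582682838/1285480479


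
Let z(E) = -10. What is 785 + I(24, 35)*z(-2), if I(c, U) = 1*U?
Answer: 435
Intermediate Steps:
I(c, U) = U
785 + I(24, 35)*z(-2) = 785 + 35*(-10) = 785 - 350 = 435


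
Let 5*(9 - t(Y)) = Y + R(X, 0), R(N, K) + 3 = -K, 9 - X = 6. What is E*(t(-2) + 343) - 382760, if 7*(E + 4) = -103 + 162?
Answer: -2668377/7 ≈ -3.8120e+5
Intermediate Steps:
X = 3 (X = 9 - 1*6 = 9 - 6 = 3)
R(N, K) = -3 - K
E = 31/7 (E = -4 + (-103 + 162)/7 = -4 + (⅐)*59 = -4 + 59/7 = 31/7 ≈ 4.4286)
t(Y) = 48/5 - Y/5 (t(Y) = 9 - (Y + (-3 - 1*0))/5 = 9 - (Y + (-3 + 0))/5 = 9 - (Y - 3)/5 = 9 - (-3 + Y)/5 = 9 + (⅗ - Y/5) = 48/5 - Y/5)
E*(t(-2) + 343) - 382760 = 31*((48/5 - ⅕*(-2)) + 343)/7 - 382760 = 31*((48/5 + ⅖) + 343)/7 - 382760 = 31*(10 + 343)/7 - 382760 = (31/7)*353 - 382760 = 10943/7 - 382760 = -2668377/7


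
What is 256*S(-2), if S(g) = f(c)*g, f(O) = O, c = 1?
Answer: -512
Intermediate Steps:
S(g) = g (S(g) = 1*g = g)
256*S(-2) = 256*(-2) = -512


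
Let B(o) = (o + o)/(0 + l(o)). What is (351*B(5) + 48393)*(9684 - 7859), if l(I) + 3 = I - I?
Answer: 86181975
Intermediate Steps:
l(I) = -3 (l(I) = -3 + (I - I) = -3 + 0 = -3)
B(o) = -2*o/3 (B(o) = (o + o)/(0 - 3) = (2*o)/(-3) = (2*o)*(-1/3) = -2*o/3)
(351*B(5) + 48393)*(9684 - 7859) = (351*(-2/3*5) + 48393)*(9684 - 7859) = (351*(-10/3) + 48393)*1825 = (-1170 + 48393)*1825 = 47223*1825 = 86181975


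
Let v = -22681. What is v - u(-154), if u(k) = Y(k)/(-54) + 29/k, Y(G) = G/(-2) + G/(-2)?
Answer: -94294957/4158 ≈ -22678.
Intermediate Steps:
Y(G) = -G (Y(G) = G*(-½) + G*(-½) = -G/2 - G/2 = -G)
u(k) = 29/k + k/54 (u(k) = -k/(-54) + 29/k = -k*(-1/54) + 29/k = k/54 + 29/k = 29/k + k/54)
v - u(-154) = -22681 - (29/(-154) + (1/54)*(-154)) = -22681 - (29*(-1/154) - 77/27) = -22681 - (-29/154 - 77/27) = -22681 - 1*(-12641/4158) = -22681 + 12641/4158 = -94294957/4158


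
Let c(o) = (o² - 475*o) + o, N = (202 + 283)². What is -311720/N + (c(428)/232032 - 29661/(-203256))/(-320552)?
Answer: -3272592922615282877/2469509686698442560 ≈ -1.3252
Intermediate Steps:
N = 235225 (N = 485² = 235225)
c(o) = o² - 474*o
-311720/N + (c(428)/232032 - 29661/(-203256))/(-320552) = -311720/235225 + ((428*(-474 + 428))/232032 - 29661/(-203256))/(-320552) = -311720*1/235225 + ((428*(-46))*(1/232032) - 29661*(-1/203256))*(-1/320552) = -62344/47045 + (-19688*1/232032 + 9887/67752)*(-1/320552) = -62344/47045 + (-2461/29004 + 9887/67752)*(-1/320552) = -62344/47045 + (10002073/163756584)*(-1/320552) = -62344/47045 - 10002073/52492500514368 = -3272592922615282877/2469509686698442560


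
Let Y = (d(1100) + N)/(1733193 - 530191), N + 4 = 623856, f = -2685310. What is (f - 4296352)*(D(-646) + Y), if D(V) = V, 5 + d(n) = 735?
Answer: 2710681621624010/601501 ≈ 4.5065e+9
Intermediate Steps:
N = 623852 (N = -4 + 623856 = 623852)
d(n) = 730 (d(n) = -5 + 735 = 730)
Y = 312291/601501 (Y = (730 + 623852)/(1733193 - 530191) = 624582/1203002 = 624582*(1/1203002) = 312291/601501 ≈ 0.51919)
(f - 4296352)*(D(-646) + Y) = (-2685310 - 4296352)*(-646 + 312291/601501) = -6981662*(-388257355/601501) = 2710681621624010/601501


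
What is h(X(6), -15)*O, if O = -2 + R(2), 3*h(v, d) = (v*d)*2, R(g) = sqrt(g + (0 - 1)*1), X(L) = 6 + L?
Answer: 120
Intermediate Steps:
R(g) = sqrt(-1 + g) (R(g) = sqrt(g - 1*1) = sqrt(g - 1) = sqrt(-1 + g))
h(v, d) = 2*d*v/3 (h(v, d) = ((v*d)*2)/3 = ((d*v)*2)/3 = (2*d*v)/3 = 2*d*v/3)
O = -1 (O = -2 + sqrt(-1 + 2) = -2 + sqrt(1) = -2 + 1 = -1)
h(X(6), -15)*O = ((2/3)*(-15)*(6 + 6))*(-1) = ((2/3)*(-15)*12)*(-1) = -120*(-1) = 120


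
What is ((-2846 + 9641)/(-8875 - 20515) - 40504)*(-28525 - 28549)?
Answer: 6794199426727/2939 ≈ 2.3117e+9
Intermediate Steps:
((-2846 + 9641)/(-8875 - 20515) - 40504)*(-28525 - 28549) = (6795/(-29390) - 40504)*(-57074) = (6795*(-1/29390) - 40504)*(-57074) = (-1359/5878 - 40504)*(-57074) = -238083871/5878*(-57074) = 6794199426727/2939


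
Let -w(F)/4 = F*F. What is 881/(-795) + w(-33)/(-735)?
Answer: 187699/38955 ≈ 4.8184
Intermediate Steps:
w(F) = -4*F² (w(F) = -4*F*F = -4*F²)
881/(-795) + w(-33)/(-735) = 881/(-795) - 4*(-33)²/(-735) = 881*(-1/795) - 4*1089*(-1/735) = -881/795 - 4356*(-1/735) = -881/795 + 1452/245 = 187699/38955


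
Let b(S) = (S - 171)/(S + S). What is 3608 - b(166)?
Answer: 1197861/332 ≈ 3608.0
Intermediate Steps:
b(S) = (-171 + S)/(2*S) (b(S) = (-171 + S)/((2*S)) = (-171 + S)*(1/(2*S)) = (-171 + S)/(2*S))
3608 - b(166) = 3608 - (-171 + 166)/(2*166) = 3608 - (-5)/(2*166) = 3608 - 1*(-5/332) = 3608 + 5/332 = 1197861/332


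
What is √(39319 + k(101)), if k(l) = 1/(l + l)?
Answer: √1604372678/202 ≈ 198.29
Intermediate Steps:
k(l) = 1/(2*l)
√(39319 + k(101)) = √(39319 + (½)/101) = √(39319 + (½)*(1/101)) = √(39319 + 1/202) = √(7942439/202) = √1604372678/202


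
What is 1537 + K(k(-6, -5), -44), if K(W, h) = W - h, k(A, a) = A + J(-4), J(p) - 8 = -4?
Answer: 1579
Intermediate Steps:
J(p) = 4 (J(p) = 8 - 4 = 4)
k(A, a) = 4 + A (k(A, a) = A + 4 = 4 + A)
1537 + K(k(-6, -5), -44) = 1537 + ((4 - 6) - 1*(-44)) = 1537 + (-2 + 44) = 1537 + 42 = 1579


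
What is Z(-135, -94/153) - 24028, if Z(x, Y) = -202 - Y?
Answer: -3707096/153 ≈ -24229.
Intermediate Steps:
Z(-135, -94/153) - 24028 = (-202 - (-94)/153) - 24028 = (-202 - 1*(-94/153)) - 24028 = (-202 + 94/153) - 24028 = -30812/153 - 24028 = -3707096/153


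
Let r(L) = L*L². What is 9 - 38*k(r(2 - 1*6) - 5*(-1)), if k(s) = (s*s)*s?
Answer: 7804411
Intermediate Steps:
r(L) = L³
k(s) = s³ (k(s) = s²*s = s³)
9 - 38*k(r(2 - 1*6) - 5*(-1)) = 9 - 38*((2 - 1*6)³ - 5*(-1))³ = 9 - 38*((2 - 6)³ + 5)³ = 9 - 38*((-4)³ + 5)³ = 9 - 38*(-64 + 5)³ = 9 - 38*(-59)³ = 9 - 38*(-205379) = 9 + 7804402 = 7804411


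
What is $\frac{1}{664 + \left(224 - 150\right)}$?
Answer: $\frac{1}{738} \approx 0.001355$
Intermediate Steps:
$\frac{1}{664 + \left(224 - 150\right)} = \frac{1}{664 + 74} = \frac{1}{738}$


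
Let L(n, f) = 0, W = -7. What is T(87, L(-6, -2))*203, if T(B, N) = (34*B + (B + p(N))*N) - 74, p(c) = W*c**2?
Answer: 585452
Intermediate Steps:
p(c) = -7*c**2
T(B, N) = -74 + 34*B + N*(B - 7*N**2) (T(B, N) = (34*B + (B - 7*N**2)*N) - 74 = (34*B + N*(B - 7*N**2)) - 74 = -74 + 34*B + N*(B - 7*N**2))
T(87, L(-6, -2))*203 = (-74 - 7*0**3 + 34*87 + 87*0)*203 = (-74 - 7*0 + 2958 + 0)*203 = (-74 + 0 + 2958 + 0)*203 = 2884*203 = 585452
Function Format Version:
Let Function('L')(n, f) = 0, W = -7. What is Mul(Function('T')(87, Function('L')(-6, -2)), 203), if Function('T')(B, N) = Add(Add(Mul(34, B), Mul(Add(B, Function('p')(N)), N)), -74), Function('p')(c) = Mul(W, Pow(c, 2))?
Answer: 585452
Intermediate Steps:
Function('p')(c) = Mul(-7, Pow(c, 2))
Function('T')(B, N) = Add(-74, Mul(34, B), Mul(N, Add(B, Mul(-7, Pow(N, 2))))) (Function('T')(B, N) = Add(Add(Mul(34, B), Mul(Add(B, Mul(-7, Pow(N, 2))), N)), -74) = Add(Add(Mul(34, B), Mul(N, Add(B, Mul(-7, Pow(N, 2))))), -74) = Add(-74, Mul(34, B), Mul(N, Add(B, Mul(-7, Pow(N, 2))))))
Mul(Function('T')(87, Function('L')(-6, -2)), 203) = Mul(Add(-74, Mul(-7, Pow(0, 3)), Mul(34, 87), Mul(87, 0)), 203) = Mul(Add(-74, Mul(-7, 0), 2958, 0), 203) = Mul(Add(-74, 0, 2958, 0), 203) = Mul(2884, 203) = 585452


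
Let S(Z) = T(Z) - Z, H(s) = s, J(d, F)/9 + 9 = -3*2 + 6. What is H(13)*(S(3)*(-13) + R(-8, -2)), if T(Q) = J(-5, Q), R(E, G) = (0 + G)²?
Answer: 14248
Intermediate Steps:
R(E, G) = G²
J(d, F) = -81 (J(d, F) = -81 + 9*(-3*2 + 6) = -81 + 9*(-6 + 6) = -81 + 9*0 = -81 + 0 = -81)
T(Q) = -81
S(Z) = -81 - Z
H(13)*(S(3)*(-13) + R(-8, -2)) = 13*((-81 - 1*3)*(-13) + (-2)²) = 13*((-81 - 3)*(-13) + 4) = 13*(-84*(-13) + 4) = 13*(1092 + 4) = 13*1096 = 14248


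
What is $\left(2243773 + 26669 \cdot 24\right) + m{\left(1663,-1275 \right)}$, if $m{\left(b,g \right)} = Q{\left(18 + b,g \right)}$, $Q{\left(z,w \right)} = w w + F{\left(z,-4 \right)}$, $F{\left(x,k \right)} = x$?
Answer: $4511135$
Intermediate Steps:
$Q{\left(z,w \right)} = z + w^{2}$ ($Q{\left(z,w \right)} = w w + z = w^{2} + z = z + w^{2}$)
$m{\left(b,g \right)} = 18 + b + g^{2}$ ($m{\left(b,g \right)} = \left(18 + b\right) + g^{2} = 18 + b + g^{2}$)
$\left(2243773 + 26669 \cdot 24\right) + m{\left(1663,-1275 \right)} = \left(2243773 + 26669 \cdot 24\right) + \left(18 + 1663 + \left(-1275\right)^{2}\right) = \left(2243773 + 640056\right) + \left(18 + 1663 + 1625625\right) = 2883829 + 1627306 = 4511135$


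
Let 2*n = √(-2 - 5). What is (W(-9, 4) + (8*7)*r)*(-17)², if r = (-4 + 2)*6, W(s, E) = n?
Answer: -194208 + 289*I*√7/2 ≈ -1.9421e+5 + 382.31*I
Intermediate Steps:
n = I*√7/2 (n = √(-2 - 5)/2 = √(-7)/2 = (I*√7)/2 = I*√7/2 ≈ 1.3229*I)
W(s, E) = I*√7/2
r = -12 (r = -2*6 = -12)
(W(-9, 4) + (8*7)*r)*(-17)² = (I*√7/2 + (8*7)*(-12))*(-17)² = (I*√7/2 + 56*(-12))*289 = (I*√7/2 - 672)*289 = (-672 + I*√7/2)*289 = -194208 + 289*I*√7/2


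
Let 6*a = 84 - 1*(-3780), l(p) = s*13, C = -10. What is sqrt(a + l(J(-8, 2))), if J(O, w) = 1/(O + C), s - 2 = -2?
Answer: 2*sqrt(161) ≈ 25.377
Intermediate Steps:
s = 0 (s = 2 - 2 = 0)
J(O, w) = 1/(-10 + O) (J(O, w) = 1/(O - 10) = 1/(-10 + O))
l(p) = 0 (l(p) = 0*13 = 0)
a = 644 (a = (84 - 1*(-3780))/6 = (84 + 3780)/6 = (1/6)*3864 = 644)
sqrt(a + l(J(-8, 2))) = sqrt(644 + 0) = sqrt(644) = 2*sqrt(161)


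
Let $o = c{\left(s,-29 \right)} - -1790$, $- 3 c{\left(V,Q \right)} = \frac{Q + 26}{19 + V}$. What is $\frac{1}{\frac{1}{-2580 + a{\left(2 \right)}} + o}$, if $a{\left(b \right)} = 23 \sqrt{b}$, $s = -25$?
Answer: $\frac{214415106774}{383767222154489} + \frac{414 \sqrt{2}}{383767222154489} \approx 0.00055871$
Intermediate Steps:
$c{\left(V,Q \right)} = - \frac{26 + Q}{3 \left(19 + V\right)}$ ($c{\left(V,Q \right)} = - \frac{\left(Q + 26\right) \frac{1}{19 + V}}{3} = - \frac{\left(26 + Q\right) \frac{1}{19 + V}}{3} = - \frac{\frac{1}{19 + V} \left(26 + Q\right)}{3} = - \frac{26 + Q}{3 \left(19 + V\right)}$)
$o = \frac{10739}{6}$ ($o = \frac{-26 - -29}{3 \left(19 - 25\right)} - -1790 = \frac{-26 + 29}{3 \left(-6\right)} + 1790 = \frac{1}{3} \left(- \frac{1}{6}\right) 3 + 1790 = - \frac{1}{6} + 1790 = \frac{10739}{6} \approx 1789.8$)
$\frac{1}{\frac{1}{-2580 + a{\left(2 \right)}} + o} = \frac{1}{\frac{1}{-2580 + 23 \sqrt{2}} + \frac{10739}{6}} = \frac{1}{\frac{10739}{6} + \frac{1}{-2580 + 23 \sqrt{2}}}$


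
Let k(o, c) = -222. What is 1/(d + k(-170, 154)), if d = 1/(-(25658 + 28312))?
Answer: -53970/11981341 ≈ -0.0045045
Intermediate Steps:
d = -1/53970 (d = 1/(-1*53970) = 1/(-53970) = -1/53970 ≈ -1.8529e-5)
1/(d + k(-170, 154)) = 1/(-1/53970 - 222) = 1/(-11981341/53970) = -53970/11981341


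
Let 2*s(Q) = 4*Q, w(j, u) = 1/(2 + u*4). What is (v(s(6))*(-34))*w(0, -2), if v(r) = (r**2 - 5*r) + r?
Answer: 544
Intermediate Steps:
w(j, u) = 1/(2 + 4*u)
s(Q) = 2*Q (s(Q) = (4*Q)/2 = 2*Q)
v(r) = r**2 - 4*r
(v(s(6))*(-34))*w(0, -2) = (((2*6)*(-4 + 2*6))*(-34))*(1/(2*(1 + 2*(-2)))) = ((12*(-4 + 12))*(-34))*(1/(2*(1 - 4))) = ((12*8)*(-34))*((1/2)/(-3)) = (96*(-34))*((1/2)*(-1/3)) = -3264*(-1/6) = 544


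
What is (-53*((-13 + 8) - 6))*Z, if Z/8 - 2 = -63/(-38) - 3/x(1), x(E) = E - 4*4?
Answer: 1709356/95 ≈ 17993.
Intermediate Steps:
x(E) = -16 + E (x(E) = E - 16 = -16 + E)
Z = 2932/95 (Z = 16 + 8*(-63/(-38) - 3/(-16 + 1)) = 16 + 8*(-63*(-1/38) - 3/(-15)) = 16 + 8*(63/38 - 3*(-1/15)) = 16 + 8*(63/38 + ⅕) = 16 + 8*(353/190) = 16 + 1412/95 = 2932/95 ≈ 30.863)
(-53*((-13 + 8) - 6))*Z = -53*((-13 + 8) - 6)*(2932/95) = -53*(-5 - 6)*(2932/95) = -53*(-11)*(2932/95) = 583*(2932/95) = 1709356/95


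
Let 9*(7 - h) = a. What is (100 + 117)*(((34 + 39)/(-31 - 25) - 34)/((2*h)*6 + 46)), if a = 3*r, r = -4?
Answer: -61287/1168 ≈ -52.472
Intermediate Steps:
a = -12 (a = 3*(-4) = -12)
h = 25/3 (h = 7 - ⅑*(-12) = 7 + 4/3 = 25/3 ≈ 8.3333)
(100 + 117)*(((34 + 39)/(-31 - 25) - 34)/((2*h)*6 + 46)) = (100 + 117)*(((34 + 39)/(-31 - 25) - 34)/((2*(25/3))*6 + 46)) = 217*((73/(-56) - 34)/((50/3)*6 + 46)) = 217*((73*(-1/56) - 34)/(100 + 46)) = 217*((-73/56 - 34)/146) = 217*(-1977/56*1/146) = 217*(-1977/8176) = -61287/1168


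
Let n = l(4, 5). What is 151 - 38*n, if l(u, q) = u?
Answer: -1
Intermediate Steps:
n = 4
151 - 38*n = 151 - 38*4 = 151 - 152 = -1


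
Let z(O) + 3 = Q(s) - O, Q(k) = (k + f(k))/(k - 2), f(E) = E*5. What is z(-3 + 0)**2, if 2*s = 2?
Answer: 36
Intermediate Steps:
f(E) = 5*E
s = 1 (s = (1/2)*2 = 1)
Q(k) = 6*k/(-2 + k) (Q(k) = (k + 5*k)/(k - 2) = (6*k)/(-2 + k) = 6*k/(-2 + k))
z(O) = -9 - O (z(O) = -3 + (6*1/(-2 + 1) - O) = -3 + (6*1/(-1) - O) = -3 + (6*1*(-1) - O) = -3 + (-6 - O) = -9 - O)
z(-3 + 0)**2 = (-9 - (-3 + 0))**2 = (-9 - 1*(-3))**2 = (-9 + 3)**2 = (-6)**2 = 36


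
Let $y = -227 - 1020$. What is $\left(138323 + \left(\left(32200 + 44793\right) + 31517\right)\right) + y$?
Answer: $245586$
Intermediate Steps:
$y = -1247$ ($y = -227 - 1020 = -1247$)
$\left(138323 + \left(\left(32200 + 44793\right) + 31517\right)\right) + y = \left(138323 + \left(\left(32200 + 44793\right) + 31517\right)\right) - 1247 = \left(138323 + \left(76993 + 31517\right)\right) - 1247 = \left(138323 + 108510\right) - 1247 = 246833 - 1247 = 245586$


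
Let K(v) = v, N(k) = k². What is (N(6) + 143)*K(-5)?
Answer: -895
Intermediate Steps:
(N(6) + 143)*K(-5) = (6² + 143)*(-5) = (36 + 143)*(-5) = 179*(-5) = -895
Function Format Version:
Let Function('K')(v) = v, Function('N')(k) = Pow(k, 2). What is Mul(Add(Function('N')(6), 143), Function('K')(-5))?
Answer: -895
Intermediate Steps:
Mul(Add(Function('N')(6), 143), Function('K')(-5)) = Mul(Add(Pow(6, 2), 143), -5) = Mul(Add(36, 143), -5) = Mul(179, -5) = -895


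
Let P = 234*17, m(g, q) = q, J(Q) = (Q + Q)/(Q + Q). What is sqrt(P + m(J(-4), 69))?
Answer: sqrt(4047) ≈ 63.616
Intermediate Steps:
J(Q) = 1 (J(Q) = (2*Q)/((2*Q)) = (2*Q)*(1/(2*Q)) = 1)
P = 3978
sqrt(P + m(J(-4), 69)) = sqrt(3978 + 69) = sqrt(4047)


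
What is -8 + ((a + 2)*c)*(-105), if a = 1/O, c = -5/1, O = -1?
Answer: 517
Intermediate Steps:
c = -5 (c = -5*1 = -5)
a = -1 (a = 1/(-1) = -1)
-8 + ((a + 2)*c)*(-105) = -8 + ((-1 + 2)*(-5))*(-105) = -8 + (1*(-5))*(-105) = -8 - 5*(-105) = -8 + 525 = 517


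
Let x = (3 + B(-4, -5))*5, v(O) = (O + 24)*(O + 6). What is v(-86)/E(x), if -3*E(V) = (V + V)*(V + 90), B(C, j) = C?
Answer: 1488/85 ≈ 17.506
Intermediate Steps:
v(O) = (6 + O)*(24 + O) (v(O) = (24 + O)*(6 + O) = (6 + O)*(24 + O))
x = -5 (x = (3 - 4)*5 = -1*5 = -5)
E(V) = -2*V*(90 + V)/3 (E(V) = -(V + V)*(V + 90)/3 = -2*V*(90 + V)/3)
v(-86)/E(x) = (144 + (-86)² + 30*(-86))/((-⅔*(-5)*(90 - 5))) = (144 + 7396 - 2580)/((-⅔*(-5)*85)) = 4960/(850/3) = 4960*(3/850) = 1488/85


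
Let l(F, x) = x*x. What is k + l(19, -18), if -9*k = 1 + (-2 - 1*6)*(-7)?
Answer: 953/3 ≈ 317.67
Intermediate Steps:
l(F, x) = x²
k = -19/3 (k = -(1 + (-2 - 1*6)*(-7))/9 = -(1 + (-2 - 6)*(-7))/9 = -(1 - 8*(-7))/9 = -(1 + 56)/9 = -⅑*57 = -19/3 ≈ -6.3333)
k + l(19, -18) = -19/3 + (-18)² = -19/3 + 324 = 953/3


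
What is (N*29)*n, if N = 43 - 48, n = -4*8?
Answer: 4640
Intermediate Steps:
n = -32
N = -5
(N*29)*n = -5*29*(-32) = -145*(-32) = 4640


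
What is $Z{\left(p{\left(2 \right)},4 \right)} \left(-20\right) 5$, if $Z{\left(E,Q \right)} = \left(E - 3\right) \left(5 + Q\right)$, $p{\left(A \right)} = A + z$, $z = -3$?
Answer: $3600$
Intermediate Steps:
$p{\left(A \right)} = -3 + A$ ($p{\left(A \right)} = A - 3 = -3 + A$)
$Z{\left(E,Q \right)} = \left(-3 + E\right) \left(5 + Q\right)$
$Z{\left(p{\left(2 \right)},4 \right)} \left(-20\right) 5 = \left(-15 - 12 + 5 \left(-3 + 2\right) + \left(-3 + 2\right) 4\right) \left(-20\right) 5 = \left(-15 - 12 + 5 \left(-1\right) - 4\right) \left(-20\right) 5 = \left(-15 - 12 - 5 - 4\right) \left(-20\right) 5 = \left(-36\right) \left(-20\right) 5 = 720 \cdot 5 = 3600$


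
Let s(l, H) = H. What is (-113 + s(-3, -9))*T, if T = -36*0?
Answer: 0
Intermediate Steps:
T = 0
(-113 + s(-3, -9))*T = (-113 - 9)*0 = -122*0 = 0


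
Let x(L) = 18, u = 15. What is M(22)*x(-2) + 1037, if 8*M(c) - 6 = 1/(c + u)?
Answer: 155483/148 ≈ 1050.6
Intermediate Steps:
M(c) = ¾ + 1/(8*(15 + c)) (M(c) = ¾ + 1/(8*(c + 15)) = ¾ + 1/(8*(15 + c)))
M(22)*x(-2) + 1037 = ((91 + 6*22)/(8*(15 + 22)))*18 + 1037 = ((⅛)*(91 + 132)/37)*18 + 1037 = ((⅛)*(1/37)*223)*18 + 1037 = (223/296)*18 + 1037 = 2007/148 + 1037 = 155483/148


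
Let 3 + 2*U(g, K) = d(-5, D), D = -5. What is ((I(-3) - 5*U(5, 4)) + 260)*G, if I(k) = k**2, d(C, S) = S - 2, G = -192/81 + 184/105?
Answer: -8176/45 ≈ -181.69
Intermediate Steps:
G = -584/945 (G = -192*1/81 + 184*(1/105) = -64/27 + 184/105 = -584/945 ≈ -0.61799)
d(C, S) = -2 + S
U(g, K) = -5 (U(g, K) = -3/2 + (-2 - 5)/2 = -3/2 + (1/2)*(-7) = -3/2 - 7/2 = -5)
((I(-3) - 5*U(5, 4)) + 260)*G = (((-3)**2 - 5*(-5)) + 260)*(-584/945) = ((9 + 25) + 260)*(-584/945) = (34 + 260)*(-584/945) = 294*(-584/945) = -8176/45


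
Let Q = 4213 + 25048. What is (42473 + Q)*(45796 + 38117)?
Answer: 6019415142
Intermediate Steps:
Q = 29261
(42473 + Q)*(45796 + 38117) = (42473 + 29261)*(45796 + 38117) = 71734*83913 = 6019415142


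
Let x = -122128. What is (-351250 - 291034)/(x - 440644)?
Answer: 160571/140693 ≈ 1.1413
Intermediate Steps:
(-351250 - 291034)/(x - 440644) = (-351250 - 291034)/(-122128 - 440644) = -642284/(-562772) = -642284*(-1/562772) = 160571/140693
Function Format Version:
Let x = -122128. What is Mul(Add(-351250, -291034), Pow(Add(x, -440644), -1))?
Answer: Rational(160571, 140693) ≈ 1.1413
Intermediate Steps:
Mul(Add(-351250, -291034), Pow(Add(x, -440644), -1)) = Mul(Add(-351250, -291034), Pow(Add(-122128, -440644), -1)) = Mul(-642284, Pow(-562772, -1)) = Mul(-642284, Rational(-1, 562772)) = Rational(160571, 140693)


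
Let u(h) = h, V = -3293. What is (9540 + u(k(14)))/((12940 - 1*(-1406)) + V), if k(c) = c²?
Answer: 9736/11053 ≈ 0.88085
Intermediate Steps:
(9540 + u(k(14)))/((12940 - 1*(-1406)) + V) = (9540 + 14²)/((12940 - 1*(-1406)) - 3293) = (9540 + 196)/((12940 + 1406) - 3293) = 9736/(14346 - 3293) = 9736/11053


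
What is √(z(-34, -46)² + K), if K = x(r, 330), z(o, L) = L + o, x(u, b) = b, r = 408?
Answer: √6730 ≈ 82.037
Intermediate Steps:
K = 330
√(z(-34, -46)² + K) = √((-46 - 34)² + 330) = √((-80)² + 330) = √(6400 + 330) = √6730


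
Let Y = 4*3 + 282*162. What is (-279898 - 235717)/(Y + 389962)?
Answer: -515615/435658 ≈ -1.1835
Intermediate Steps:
Y = 45696 (Y = 12 + 45684 = 45696)
(-279898 - 235717)/(Y + 389962) = (-279898 - 235717)/(45696 + 389962) = -515615/435658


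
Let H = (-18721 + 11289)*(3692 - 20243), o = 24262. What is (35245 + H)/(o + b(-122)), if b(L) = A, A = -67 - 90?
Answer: 123042277/24105 ≈ 5104.4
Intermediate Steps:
H = 123007032 (H = -7432*(-16551) = 123007032)
A = -157
b(L) = -157
(35245 + H)/(o + b(-122)) = (35245 + 123007032)/(24262 - 157) = 123042277/24105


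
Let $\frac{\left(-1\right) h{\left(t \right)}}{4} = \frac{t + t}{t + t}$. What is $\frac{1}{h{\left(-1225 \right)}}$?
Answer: $- \frac{1}{4} \approx -0.25$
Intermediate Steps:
$h{\left(t \right)} = -4$ ($h{\left(t \right)} = - 4 \frac{t + t}{t + t} = - 4 \frac{2 t}{2 t} = - 4 \cdot 2 t \frac{1}{2 t} = \left(-4\right) 1 = -4$)
$\frac{1}{h{\left(-1225 \right)}} = \frac{1}{-4} = - \frac{1}{4}$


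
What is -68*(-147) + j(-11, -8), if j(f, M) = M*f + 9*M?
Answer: 10012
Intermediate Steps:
j(f, M) = 9*M + M*f
-68*(-147) + j(-11, -8) = -68*(-147) - 8*(9 - 11) = 9996 - 8*(-2) = 9996 + 16 = 10012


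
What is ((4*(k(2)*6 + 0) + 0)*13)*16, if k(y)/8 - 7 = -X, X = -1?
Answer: 319488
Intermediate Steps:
k(y) = 64 (k(y) = 56 + 8*(-1*(-1)) = 56 + 8*1 = 56 + 8 = 64)
((4*(k(2)*6 + 0) + 0)*13)*16 = ((4*(64*6 + 0) + 0)*13)*16 = ((4*(384 + 0) + 0)*13)*16 = ((4*384 + 0)*13)*16 = ((1536 + 0)*13)*16 = (1536*13)*16 = 19968*16 = 319488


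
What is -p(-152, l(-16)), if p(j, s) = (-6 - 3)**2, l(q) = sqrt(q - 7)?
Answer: -81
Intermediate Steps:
l(q) = sqrt(-7 + q)
p(j, s) = 81 (p(j, s) = (-9)**2 = 81)
-p(-152, l(-16)) = -1*81 = -81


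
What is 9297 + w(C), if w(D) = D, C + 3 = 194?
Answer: 9488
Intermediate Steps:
C = 191 (C = -3 + 194 = 191)
9297 + w(C) = 9297 + 191 = 9488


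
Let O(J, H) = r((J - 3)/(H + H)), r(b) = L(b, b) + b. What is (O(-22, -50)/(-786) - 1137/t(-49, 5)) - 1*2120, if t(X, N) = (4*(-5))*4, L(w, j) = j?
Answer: -66205979/31440 ≈ -2105.8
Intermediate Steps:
r(b) = 2*b (r(b) = b + b = 2*b)
O(J, H) = (-3 + J)/H (O(J, H) = 2*((J - 3)/(H + H)) = 2*((-3 + J)/((2*H))) = 2*((-3 + J)*(1/(2*H))) = 2*((-3 + J)/(2*H)) = (-3 + J)/H)
t(X, N) = -80 (t(X, N) = -20*4 = -80)
(O(-22, -50)/(-786) - 1137/t(-49, 5)) - 1*2120 = (((-3 - 22)/(-50))/(-786) - 1137/(-80)) - 1*2120 = (-1/50*(-25)*(-1/786) - 1137*(-1/80)) - 2120 = ((1/2)*(-1/786) + 1137/80) - 2120 = (-1/1572 + 1137/80) - 2120 = 446821/31440 - 2120 = -66205979/31440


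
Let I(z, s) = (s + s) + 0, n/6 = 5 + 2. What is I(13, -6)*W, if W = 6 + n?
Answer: -576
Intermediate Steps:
n = 42 (n = 6*(5 + 2) = 6*7 = 42)
W = 48 (W = 6 + 42 = 48)
I(z, s) = 2*s (I(z, s) = 2*s + 0 = 2*s)
I(13, -6)*W = (2*(-6))*48 = -12*48 = -576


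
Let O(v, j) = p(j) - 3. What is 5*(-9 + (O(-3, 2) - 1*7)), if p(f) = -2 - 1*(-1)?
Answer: -100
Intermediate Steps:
p(f) = -1 (p(f) = -2 + 1 = -1)
O(v, j) = -4 (O(v, j) = -1 - 3 = -4)
5*(-9 + (O(-3, 2) - 1*7)) = 5*(-9 + (-4 - 1*7)) = 5*(-9 + (-4 - 7)) = 5*(-9 - 11) = 5*(-20) = -100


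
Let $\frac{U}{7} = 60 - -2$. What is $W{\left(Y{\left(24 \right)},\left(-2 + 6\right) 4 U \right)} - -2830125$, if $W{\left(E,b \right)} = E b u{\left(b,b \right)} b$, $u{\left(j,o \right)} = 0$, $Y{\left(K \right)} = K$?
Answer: $2830125$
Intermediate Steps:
$U = 434$ ($U = 7 \left(60 - -2\right) = 7 \left(60 + 2\right) = 7 \cdot 62 = 434$)
$W{\left(E,b \right)} = 0$ ($W{\left(E,b \right)} = E b 0 b = E b 0 = 0$)
$W{\left(Y{\left(24 \right)},\left(-2 + 6\right) 4 U \right)} - -2830125 = 0 - -2830125 = 0 + 2830125 = 2830125$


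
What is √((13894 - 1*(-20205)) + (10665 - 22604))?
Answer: 4*√1385 ≈ 148.86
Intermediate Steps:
√((13894 - 1*(-20205)) + (10665 - 22604)) = √((13894 + 20205) - 11939) = √(34099 - 11939) = √22160 = 4*√1385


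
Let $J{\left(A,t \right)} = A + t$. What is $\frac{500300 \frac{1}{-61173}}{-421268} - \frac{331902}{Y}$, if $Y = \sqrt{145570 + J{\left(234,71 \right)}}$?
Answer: $\frac{125075}{6442556841} - \frac{110634 \sqrt{5835}}{9725} \approx -869.0$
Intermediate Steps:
$Y = 5 \sqrt{5835}$ ($Y = \sqrt{145570 + \left(234 + 71\right)} = \sqrt{145570 + 305} = \sqrt{145875} = 5 \sqrt{5835} \approx 381.94$)
$\frac{500300 \frac{1}{-61173}}{-421268} - \frac{331902}{Y} = \frac{500300 \frac{1}{-61173}}{-421268} - \frac{331902}{5 \sqrt{5835}} = 500300 \left(- \frac{1}{61173}\right) \left(- \frac{1}{421268}\right) - 331902 \frac{\sqrt{5835}}{29175} = \left(- \frac{500300}{61173}\right) \left(- \frac{1}{421268}\right) - \frac{110634 \sqrt{5835}}{9725} = \frac{125075}{6442556841} - \frac{110634 \sqrt{5835}}{9725}$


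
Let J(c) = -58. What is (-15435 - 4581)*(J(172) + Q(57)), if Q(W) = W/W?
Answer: 1140912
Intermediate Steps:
Q(W) = 1
(-15435 - 4581)*(J(172) + Q(57)) = (-15435 - 4581)*(-58 + 1) = -20016*(-57) = 1140912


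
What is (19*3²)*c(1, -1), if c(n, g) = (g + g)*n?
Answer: -342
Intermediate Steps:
c(n, g) = 2*g*n (c(n, g) = (2*g)*n = 2*g*n)
(19*3²)*c(1, -1) = (19*3²)*(2*(-1)*1) = (19*9)*(-2) = 171*(-2) = -342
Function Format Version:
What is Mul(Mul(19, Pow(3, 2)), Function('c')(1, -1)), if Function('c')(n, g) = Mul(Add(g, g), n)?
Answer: -342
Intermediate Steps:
Function('c')(n, g) = Mul(2, g, n) (Function('c')(n, g) = Mul(Mul(2, g), n) = Mul(2, g, n))
Mul(Mul(19, Pow(3, 2)), Function('c')(1, -1)) = Mul(Mul(19, Pow(3, 2)), Mul(2, -1, 1)) = Mul(Mul(19, 9), -2) = Mul(171, -2) = -342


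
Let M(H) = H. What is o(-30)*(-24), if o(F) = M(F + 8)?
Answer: 528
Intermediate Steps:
o(F) = 8 + F (o(F) = F + 8 = 8 + F)
o(-30)*(-24) = (8 - 30)*(-24) = -22*(-24) = 528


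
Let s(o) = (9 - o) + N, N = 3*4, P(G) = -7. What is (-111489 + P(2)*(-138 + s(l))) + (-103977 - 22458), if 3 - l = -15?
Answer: -236979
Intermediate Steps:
l = 18 (l = 3 - 1*(-15) = 3 + 15 = 18)
N = 12
s(o) = 21 - o (s(o) = (9 - o) + 12 = 21 - o)
(-111489 + P(2)*(-138 + s(l))) + (-103977 - 22458) = (-111489 - 7*(-138 + (21 - 1*18))) + (-103977 - 22458) = (-111489 - 7*(-138 + (21 - 18))) - 126435 = (-111489 - 7*(-138 + 3)) - 126435 = (-111489 - 7*(-135)) - 126435 = (-111489 + 945) - 126435 = -110544 - 126435 = -236979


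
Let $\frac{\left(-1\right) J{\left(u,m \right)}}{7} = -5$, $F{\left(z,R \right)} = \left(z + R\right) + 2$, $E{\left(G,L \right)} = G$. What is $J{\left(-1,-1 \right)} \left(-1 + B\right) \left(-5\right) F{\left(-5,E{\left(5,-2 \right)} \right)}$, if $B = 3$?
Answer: $-700$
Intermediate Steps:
$F{\left(z,R \right)} = 2 + R + z$ ($F{\left(z,R \right)} = \left(R + z\right) + 2 = 2 + R + z$)
$J{\left(u,m \right)} = 35$ ($J{\left(u,m \right)} = \left(-7\right) \left(-5\right) = 35$)
$J{\left(-1,-1 \right)} \left(-1 + B\right) \left(-5\right) F{\left(-5,E{\left(5,-2 \right)} \right)} = 35 \left(-1 + 3\right) \left(-5\right) \left(2 + 5 - 5\right) = 35 \cdot 2 \left(-5\right) 2 = 35 \left(-10\right) 2 = \left(-350\right) 2 = -700$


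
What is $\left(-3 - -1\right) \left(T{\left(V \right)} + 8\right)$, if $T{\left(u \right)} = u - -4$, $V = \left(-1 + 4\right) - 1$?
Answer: $-28$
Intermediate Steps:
$V = 2$ ($V = 3 - 1 = 2$)
$T{\left(u \right)} = 4 + u$ ($T{\left(u \right)} = u + 4 = 4 + u$)
$\left(-3 - -1\right) \left(T{\left(V \right)} + 8\right) = \left(-3 - -1\right) \left(\left(4 + 2\right) + 8\right) = \left(-3 + 1\right) \left(6 + 8\right) = \left(-2\right) 14 = -28$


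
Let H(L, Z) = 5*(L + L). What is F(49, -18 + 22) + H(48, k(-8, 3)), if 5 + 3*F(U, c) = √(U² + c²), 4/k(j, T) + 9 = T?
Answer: 1435/3 + √2417/3 ≈ 494.72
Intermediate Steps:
k(j, T) = 4/(-9 + T)
H(L, Z) = 10*L (H(L, Z) = 5*(2*L) = 10*L)
F(U, c) = -5/3 + √(U² + c²)/3
F(49, -18 + 22) + H(48, k(-8, 3)) = (-5/3 + √(49² + (-18 + 22)²)/3) + 10*48 = (-5/3 + √(2401 + 4²)/3) + 480 = (-5/3 + √(2401 + 16)/3) + 480 = (-5/3 + √2417/3) + 480 = 1435/3 + √2417/3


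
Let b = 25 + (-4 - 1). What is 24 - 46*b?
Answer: -896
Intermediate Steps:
b = 20 (b = 25 - 5 = 20)
24 - 46*b = 24 - 46*20 = 24 - 920 = -896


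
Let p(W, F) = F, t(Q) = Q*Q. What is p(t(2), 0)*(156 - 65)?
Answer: 0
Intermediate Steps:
t(Q) = Q²
p(t(2), 0)*(156 - 65) = 0*(156 - 65) = 0*91 = 0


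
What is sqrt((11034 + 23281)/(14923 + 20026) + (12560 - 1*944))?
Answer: 19*sqrt(39305707391)/34949 ≈ 107.78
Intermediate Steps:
sqrt((11034 + 23281)/(14923 + 20026) + (12560 - 1*944)) = sqrt(34315/34949 + (12560 - 944)) = sqrt(34315*(1/34949) + 11616) = sqrt(34315/34949 + 11616) = sqrt(406001899/34949) = 19*sqrt(39305707391)/34949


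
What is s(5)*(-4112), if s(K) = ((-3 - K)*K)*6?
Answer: 986880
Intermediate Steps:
s(K) = 6*K*(-3 - K) (s(K) = (K*(-3 - K))*6 = 6*K*(-3 - K))
s(5)*(-4112) = -6*5*(3 + 5)*(-4112) = -6*5*8*(-4112) = -240*(-4112) = 986880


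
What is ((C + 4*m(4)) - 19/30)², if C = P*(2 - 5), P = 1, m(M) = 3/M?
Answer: 361/900 ≈ 0.40111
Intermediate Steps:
C = -3 (C = 1*(2 - 5) = 1*(-3) = -3)
((C + 4*m(4)) - 19/30)² = ((-3 + 4*(3/4)) - 19/30)² = ((-3 + 4*(3*(¼))) - 19*1/30)² = ((-3 + 4*(¾)) - 19/30)² = ((-3 + 3) - 19/30)² = (0 - 19/30)² = (-19/30)² = 361/900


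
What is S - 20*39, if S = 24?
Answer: -756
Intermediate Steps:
S - 20*39 = 24 - 20*39 = 24 - 780 = -756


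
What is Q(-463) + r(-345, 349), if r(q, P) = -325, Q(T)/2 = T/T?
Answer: -323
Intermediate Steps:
Q(T) = 2 (Q(T) = 2*(T/T) = 2*1 = 2)
Q(-463) + r(-345, 349) = 2 - 325 = -323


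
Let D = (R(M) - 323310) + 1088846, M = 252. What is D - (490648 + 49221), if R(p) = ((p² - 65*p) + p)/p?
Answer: 225855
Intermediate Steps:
R(p) = (p² - 64*p)/p
D = 765724 (D = ((-64 + 252) - 323310) + 1088846 = (188 - 323310) + 1088846 = -323122 + 1088846 = 765724)
D - (490648 + 49221) = 765724 - (490648 + 49221) = 765724 - 1*539869 = 765724 - 539869 = 225855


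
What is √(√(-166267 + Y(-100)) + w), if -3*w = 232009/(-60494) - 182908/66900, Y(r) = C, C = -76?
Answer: √(89663166596535406 + 40946505926904900*I*√166343)/202352430 ≈ 14.319 + 14.242*I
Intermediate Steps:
Y(r) = -76
w = 6646559663/3035286450 (w = -(232009/(-60494) - 182908/66900)/3 = -(232009*(-1/60494) - 182908*1/66900)/3 = -(-232009/60494 - 45727/16725)/3 = -⅓*(-6646559663/1011762150) = 6646559663/3035286450 ≈ 2.1898)
√(√(-166267 + Y(-100)) + w) = √(√(-166267 - 76) + 6646559663/3035286450) = √(√(-166343) + 6646559663/3035286450) = √(I*√166343 + 6646559663/3035286450) = √(6646559663/3035286450 + I*√166343)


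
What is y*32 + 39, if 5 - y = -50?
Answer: 1799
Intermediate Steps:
y = 55 (y = 5 - 1*(-50) = 5 + 50 = 55)
y*32 + 39 = 55*32 + 39 = 1760 + 39 = 1799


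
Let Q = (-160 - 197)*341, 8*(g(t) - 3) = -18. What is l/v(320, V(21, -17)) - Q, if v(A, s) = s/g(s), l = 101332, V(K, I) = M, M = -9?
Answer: 339878/3 ≈ 1.1329e+5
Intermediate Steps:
V(K, I) = -9
g(t) = 3/4 (g(t) = 3 + (1/8)*(-18) = 3 - 9/4 = 3/4)
v(A, s) = 4*s/3 (v(A, s) = s/(3/4) = s*(4/3) = 4*s/3)
Q = -121737 (Q = -357*341 = -121737)
l/v(320, V(21, -17)) - Q = 101332/(((4/3)*(-9))) - 1*(-121737) = 101332/(-12) + 121737 = 101332*(-1/12) + 121737 = -25333/3 + 121737 = 339878/3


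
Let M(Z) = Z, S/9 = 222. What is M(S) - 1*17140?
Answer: -15142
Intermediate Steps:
S = 1998 (S = 9*222 = 1998)
M(S) - 1*17140 = 1998 - 1*17140 = 1998 - 17140 = -15142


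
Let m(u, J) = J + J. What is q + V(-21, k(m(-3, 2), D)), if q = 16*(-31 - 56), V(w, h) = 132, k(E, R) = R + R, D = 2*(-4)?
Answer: -1260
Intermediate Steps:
D = -8
m(u, J) = 2*J
k(E, R) = 2*R
q = -1392 (q = 16*(-87) = -1392)
q + V(-21, k(m(-3, 2), D)) = -1392 + 132 = -1260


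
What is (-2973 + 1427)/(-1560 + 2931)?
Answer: -1546/1371 ≈ -1.1276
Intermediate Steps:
(-2973 + 1427)/(-1560 + 2931) = -1546/1371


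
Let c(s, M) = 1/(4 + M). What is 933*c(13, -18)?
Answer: -933/14 ≈ -66.643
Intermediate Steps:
933*c(13, -18) = 933/(4 - 18) = 933/(-14) = 933*(-1/14) = -933/14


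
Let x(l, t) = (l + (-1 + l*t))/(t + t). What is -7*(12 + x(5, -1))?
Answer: -175/2 ≈ -87.500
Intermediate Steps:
x(l, t) = (-1 + l + l*t)/(2*t) (x(l, t) = (-1 + l + l*t)/((2*t)) = (-1 + l + l*t)*(1/(2*t)) = (-1 + l + l*t)/(2*t))
-7*(12 + x(5, -1)) = -7*(12 + (½)*(-1 + 5 + 5*(-1))/(-1)) = -7*(12 + (½)*(-1)*(-1 + 5 - 5)) = -7*(12 + (½)*(-1)*(-1)) = -7*(12 + ½) = -7*25/2 = -175/2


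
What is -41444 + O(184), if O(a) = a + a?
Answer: -41076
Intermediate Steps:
O(a) = 2*a
-41444 + O(184) = -41444 + 2*184 = -41444 + 368 = -41076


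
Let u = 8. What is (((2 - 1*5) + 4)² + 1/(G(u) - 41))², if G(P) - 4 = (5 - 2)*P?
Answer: 144/169 ≈ 0.85207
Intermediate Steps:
G(P) = 4 + 3*P (G(P) = 4 + (5 - 2)*P = 4 + 3*P)
(((2 - 1*5) + 4)² + 1/(G(u) - 41))² = (((2 - 1*5) + 4)² + 1/((4 + 3*8) - 41))² = (((2 - 5) + 4)² + 1/((4 + 24) - 41))² = ((-3 + 4)² + 1/(28 - 41))² = (1² + 1/(-13))² = (1 - 1/13)² = (12/13)² = 144/169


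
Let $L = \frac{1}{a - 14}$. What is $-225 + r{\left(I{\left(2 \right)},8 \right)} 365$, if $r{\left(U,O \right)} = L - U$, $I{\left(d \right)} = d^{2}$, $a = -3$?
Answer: $- \frac{29010}{17} \approx -1706.5$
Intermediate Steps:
$L = - \frac{1}{17}$ ($L = \frac{1}{-3 - 14} = \frac{1}{-17} = - \frac{1}{17} \approx -0.058824$)
$r{\left(U,O \right)} = - \frac{1}{17} - U$
$-225 + r{\left(I{\left(2 \right)},8 \right)} 365 = -225 + \left(- \frac{1}{17} - 2^{2}\right) 365 = -225 + \left(- \frac{1}{17} - 4\right) 365 = -225 - \frac{25185}{17} = - \frac{29010}{17}$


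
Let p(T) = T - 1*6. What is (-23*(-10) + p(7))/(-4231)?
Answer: -231/4231 ≈ -0.054597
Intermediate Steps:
p(T) = -6 + T (p(T) = T - 6 = -6 + T)
(-23*(-10) + p(7))/(-4231) = (-23*(-10) + (-6 + 7))/(-4231) = (230 + 1)*(-1/4231) = 231*(-1/4231) = -231/4231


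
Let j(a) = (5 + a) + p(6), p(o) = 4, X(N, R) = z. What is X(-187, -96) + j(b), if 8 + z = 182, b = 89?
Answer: 272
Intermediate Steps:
z = 174 (z = -8 + 182 = 174)
X(N, R) = 174
j(a) = 9 + a (j(a) = (5 + a) + 4 = 9 + a)
X(-187, -96) + j(b) = 174 + (9 + 89) = 174 + 98 = 272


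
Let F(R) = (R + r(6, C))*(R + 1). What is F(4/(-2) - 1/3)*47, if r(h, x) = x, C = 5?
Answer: -1504/9 ≈ -167.11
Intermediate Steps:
F(R) = (1 + R)*(5 + R) (F(R) = (R + 5)*(R + 1) = (5 + R)*(1 + R) = (1 + R)*(5 + R))
F(4/(-2) - 1/3)*47 = (5 + (4/(-2) - 1/3)² + 6*(4/(-2) - 1/3))*47 = (5 + (4*(-½) - 1*⅓)² + 6*(4*(-½) - 1*⅓))*47 = (5 + (-2 - ⅓)² + 6*(-2 - ⅓))*47 = (5 + (-7/3)² + 6*(-7/3))*47 = (5 + 49/9 - 14)*47 = -32/9*47 = -1504/9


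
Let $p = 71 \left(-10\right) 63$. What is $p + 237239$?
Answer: $192509$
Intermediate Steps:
$p = -44730$ ($p = \left(-710\right) 63 = -44730$)
$p + 237239 = -44730 + 237239 = 192509$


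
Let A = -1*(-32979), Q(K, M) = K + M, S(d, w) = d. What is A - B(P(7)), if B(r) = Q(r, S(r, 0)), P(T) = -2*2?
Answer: 32987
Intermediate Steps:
P(T) = -4
B(r) = 2*r (B(r) = r + r = 2*r)
A = 32979
A - B(P(7)) = 32979 - 2*(-4) = 32979 - 1*(-8) = 32979 + 8 = 32987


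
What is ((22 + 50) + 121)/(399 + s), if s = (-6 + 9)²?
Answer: 193/408 ≈ 0.47304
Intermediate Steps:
s = 9 (s = 3² = 9)
((22 + 50) + 121)/(399 + s) = ((22 + 50) + 121)/(399 + 9) = (72 + 121)/408 = 193*(1/408) = 193/408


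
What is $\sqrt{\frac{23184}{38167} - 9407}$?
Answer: $\frac{23 i \sqrt{25902607055}}{38167} \approx 96.987 i$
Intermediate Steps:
$\sqrt{\frac{23184}{38167} - 9407} = \sqrt{- \frac{359013785}{38167}} = \frac{23 i \sqrt{25902607055}}{38167}$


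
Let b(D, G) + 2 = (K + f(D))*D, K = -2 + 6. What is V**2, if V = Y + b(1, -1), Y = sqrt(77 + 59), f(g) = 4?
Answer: 172 + 24*sqrt(34) ≈ 311.94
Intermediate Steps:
K = 4
Y = 2*sqrt(34) (Y = sqrt(136) = 2*sqrt(34) ≈ 11.662)
b(D, G) = -2 + 8*D (b(D, G) = -2 + (4 + 4)*D = -2 + 8*D)
V = 6 + 2*sqrt(34) (V = 2*sqrt(34) + (-2 + 8*1) = 2*sqrt(34) + (-2 + 8) = 2*sqrt(34) + 6 = 6 + 2*sqrt(34) ≈ 17.662)
V**2 = (6 + 2*sqrt(34))**2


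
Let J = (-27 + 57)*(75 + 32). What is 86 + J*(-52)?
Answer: -166834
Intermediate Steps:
J = 3210 (J = 30*107 = 3210)
86 + J*(-52) = 86 + 3210*(-52) = 86 - 166920 = -166834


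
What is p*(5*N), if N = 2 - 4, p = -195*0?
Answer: 0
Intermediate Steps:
p = 0
N = -2
p*(5*N) = 0*(5*(-2)) = 0*(-10) = 0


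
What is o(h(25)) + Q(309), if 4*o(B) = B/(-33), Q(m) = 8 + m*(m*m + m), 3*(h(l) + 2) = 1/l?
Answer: 293031268349/9900 ≈ 2.9599e+7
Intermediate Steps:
h(l) = -2 + 1/(3*l)
Q(m) = 8 + m*(m + m²) (Q(m) = 8 + m*(m² + m) = 8 + m*(m + m²))
o(B) = -B/132 (o(B) = (B/(-33))/4 = (B*(-1/33))/4 = (-B/33)/4 = -B/132)
o(h(25)) + Q(309) = -(-2 + (⅓)/25)/132 + (8 + 309² + 309³) = -(-2 + (⅓)*(1/25))/132 + (8 + 95481 + 29503629) = -(-2 + 1/75)/132 + 29599118 = -1/132*(-149/75) + 29599118 = 149/9900 + 29599118 = 293031268349/9900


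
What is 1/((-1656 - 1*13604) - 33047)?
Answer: -1/48307 ≈ -2.0701e-5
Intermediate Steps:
1/((-1656 - 1*13604) - 33047) = 1/((-1656 - 13604) - 33047) = 1/(-15260 - 33047) = 1/(-48307) = -1/48307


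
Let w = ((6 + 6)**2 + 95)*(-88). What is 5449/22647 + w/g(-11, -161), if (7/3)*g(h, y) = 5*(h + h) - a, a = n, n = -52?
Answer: 185285003/218921 ≈ 846.36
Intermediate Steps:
w = -21032 (w = (12**2 + 95)*(-88) = (144 + 95)*(-88) = 239*(-88) = -21032)
a = -52
g(h, y) = 156/7 + 30*h/7 (g(h, y) = 3*(5*(h + h) - 1*(-52))/7 = 3*(5*(2*h) + 52)/7 = 3*(10*h + 52)/7 = 3*(52 + 10*h)/7 = 156/7 + 30*h/7)
5449/22647 + w/g(-11, -161) = 5449/22647 - 21032/(156/7 + (30/7)*(-11)) = 5449*(1/22647) - 21032/(156/7 - 330/7) = 5449/22647 - 21032/(-174/7) = 5449/22647 - 21032*(-7/174) = 5449/22647 + 73612/87 = 185285003/218921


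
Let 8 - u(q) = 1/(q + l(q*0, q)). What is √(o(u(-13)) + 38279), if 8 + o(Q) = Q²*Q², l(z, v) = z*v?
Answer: 4*√75913041/169 ≈ 206.22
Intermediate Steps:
l(z, v) = v*z
u(q) = 8 - 1/q (u(q) = 8 - 1/(q + q*(q*0)) = 8 - 1/(q + q*0) = 8 - 1/(q + 0) = 8 - 1/q)
o(Q) = -8 + Q⁴ (o(Q) = -8 + Q²*Q² = -8 + Q⁴)
√(o(u(-13)) + 38279) = √((-8 + (8 - 1/(-13))⁴) + 38279) = √((-8 + (8 - 1*(-1/13))⁴) + 38279) = √((-8 + (8 + 1/13)⁴) + 38279) = √((-8 + (105/13)⁴) + 38279) = √((-8 + 121550625/28561) + 38279) = √(121322137/28561 + 38279) = √(1214608656/28561) = 4*√75913041/169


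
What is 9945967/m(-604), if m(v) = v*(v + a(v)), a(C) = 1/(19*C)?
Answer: 188973373/6931505 ≈ 27.263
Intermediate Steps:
a(C) = 1/(19*C)
m(v) = v*(v + 1/(19*v))
9945967/m(-604) = 9945967/(1/19 + (-604)²) = 9945967/(1/19 + 364816) = 9945967/(6931505/19) = 9945967*(19/6931505) = 188973373/6931505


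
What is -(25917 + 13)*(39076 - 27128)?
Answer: -309811640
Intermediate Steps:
-(25917 + 13)*(39076 - 27128) = -25930*11948 = -1*309811640 = -309811640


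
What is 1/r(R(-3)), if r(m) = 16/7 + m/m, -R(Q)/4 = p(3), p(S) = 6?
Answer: 7/23 ≈ 0.30435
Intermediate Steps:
R(Q) = -24 (R(Q) = -4*6 = -24)
r(m) = 23/7 (r(m) = 16*(⅐) + 1 = 16/7 + 1 = 23/7)
1/r(R(-3)) = 1/(23/7) = 7/23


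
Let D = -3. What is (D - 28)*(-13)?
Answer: 403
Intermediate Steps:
(D - 28)*(-13) = (-3 - 28)*(-13) = -31*(-13) = 403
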